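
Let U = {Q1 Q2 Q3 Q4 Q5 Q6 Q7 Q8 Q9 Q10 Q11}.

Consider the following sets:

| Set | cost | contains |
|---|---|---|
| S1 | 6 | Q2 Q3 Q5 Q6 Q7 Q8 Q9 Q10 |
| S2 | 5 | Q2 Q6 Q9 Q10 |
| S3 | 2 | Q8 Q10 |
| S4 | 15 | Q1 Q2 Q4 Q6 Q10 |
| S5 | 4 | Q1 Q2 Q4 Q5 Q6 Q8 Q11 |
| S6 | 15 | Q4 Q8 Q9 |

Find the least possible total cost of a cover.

S1, S5 together cover every item (S1 ∪ S5 = {Q1, Q2, Q3, Q4, Q5, Q6, Q7, Q8, Q9, Q10, Q11}); total cost 6 + 4 = 10.
No covering selection has total cost below 10.

10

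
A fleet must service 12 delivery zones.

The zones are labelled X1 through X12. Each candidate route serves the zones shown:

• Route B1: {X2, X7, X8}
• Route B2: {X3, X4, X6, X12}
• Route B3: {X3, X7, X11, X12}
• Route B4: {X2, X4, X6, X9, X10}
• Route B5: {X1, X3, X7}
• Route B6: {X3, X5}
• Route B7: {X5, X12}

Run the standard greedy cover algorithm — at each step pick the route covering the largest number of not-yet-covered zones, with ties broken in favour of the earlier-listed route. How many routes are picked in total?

5

Greedy: pick B4 (covers 5 new) → pick B3 (covers 4 new) → pick B1 (covers 1 new) → pick B5 (covers 1 new) → pick B6 (covers 1 new). Total picks: 5.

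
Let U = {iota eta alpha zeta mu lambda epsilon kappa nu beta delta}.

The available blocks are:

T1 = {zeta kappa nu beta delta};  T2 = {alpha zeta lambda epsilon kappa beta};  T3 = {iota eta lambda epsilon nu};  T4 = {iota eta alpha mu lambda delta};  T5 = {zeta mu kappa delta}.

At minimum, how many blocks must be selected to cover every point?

3

T2 and T3 and T5 together: T2 ∪ T3 ∪ T5 = {iota, eta, alpha, zeta, mu, lambda, epsilon, kappa, nu, beta, delta} — every point is covered.
No 2 of the 5 blocks cover everything (all 10 combinations miss at least one point), so 3 is optimal.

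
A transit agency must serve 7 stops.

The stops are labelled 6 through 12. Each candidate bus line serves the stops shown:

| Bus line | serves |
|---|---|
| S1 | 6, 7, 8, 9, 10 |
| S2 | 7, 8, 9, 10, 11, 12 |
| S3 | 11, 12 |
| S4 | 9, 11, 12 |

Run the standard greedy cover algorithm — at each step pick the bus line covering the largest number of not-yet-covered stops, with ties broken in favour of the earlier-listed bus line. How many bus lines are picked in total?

2

Greedy: pick S2 (covers 6 new) → pick S1 (covers 1 new). Total picks: 2.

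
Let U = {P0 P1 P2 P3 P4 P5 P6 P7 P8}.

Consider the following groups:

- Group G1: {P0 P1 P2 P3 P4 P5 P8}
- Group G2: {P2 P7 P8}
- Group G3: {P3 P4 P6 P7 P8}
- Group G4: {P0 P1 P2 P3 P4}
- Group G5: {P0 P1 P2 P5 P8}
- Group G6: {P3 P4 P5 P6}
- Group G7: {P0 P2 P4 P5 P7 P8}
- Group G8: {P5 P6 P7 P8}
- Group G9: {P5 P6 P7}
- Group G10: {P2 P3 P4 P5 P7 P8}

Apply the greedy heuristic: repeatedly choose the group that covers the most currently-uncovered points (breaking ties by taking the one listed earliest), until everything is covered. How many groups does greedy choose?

Greedy: pick G1 (covers 7 new) → pick G3 (covers 2 new). Total picks: 2.

2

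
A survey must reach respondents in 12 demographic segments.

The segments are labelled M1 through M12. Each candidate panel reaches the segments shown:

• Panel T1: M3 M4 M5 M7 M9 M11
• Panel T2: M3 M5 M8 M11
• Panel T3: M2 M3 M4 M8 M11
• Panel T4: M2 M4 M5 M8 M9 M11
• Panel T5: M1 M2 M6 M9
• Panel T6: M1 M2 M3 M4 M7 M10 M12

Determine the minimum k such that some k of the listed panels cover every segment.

3

T4 and T5 and T6 together: T4 ∪ T5 ∪ T6 = {M1, M2, M3, M4, M5, M6, M7, M8, M9, M10, M11, M12} — every segment is covered.
Only T5 contains M6, so T5 is forced; the remaining 8 segments need at least 2 more panels (each remaining panel adds at most 5) — so at least 3 panels are needed, and 3 is optimal.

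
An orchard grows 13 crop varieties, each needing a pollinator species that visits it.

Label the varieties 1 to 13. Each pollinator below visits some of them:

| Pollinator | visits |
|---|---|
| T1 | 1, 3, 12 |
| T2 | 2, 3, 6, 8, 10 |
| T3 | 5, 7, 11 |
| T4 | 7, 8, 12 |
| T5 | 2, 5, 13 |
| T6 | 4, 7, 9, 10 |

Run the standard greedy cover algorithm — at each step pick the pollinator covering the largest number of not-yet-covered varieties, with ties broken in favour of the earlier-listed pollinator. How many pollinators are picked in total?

5

Greedy: pick T2 (covers 5 new) → pick T3 (covers 3 new) → pick T1 (covers 2 new) → pick T6 (covers 2 new) → pick T5 (covers 1 new). Total picks: 5.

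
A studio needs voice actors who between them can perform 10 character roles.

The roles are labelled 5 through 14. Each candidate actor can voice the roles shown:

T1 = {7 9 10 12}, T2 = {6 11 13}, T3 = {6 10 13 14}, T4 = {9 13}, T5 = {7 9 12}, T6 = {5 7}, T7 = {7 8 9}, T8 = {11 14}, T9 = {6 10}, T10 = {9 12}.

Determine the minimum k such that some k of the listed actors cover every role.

Take {T3, T5, T6, T7, T8}. Their union is {5, 6, 7, 8, 9, 10, 11, 12, 13, 14}, which is all 10 roles.
No 4 of the 10 actors cover everything (all 210 combinations miss at least one role), so 5 is optimal.

5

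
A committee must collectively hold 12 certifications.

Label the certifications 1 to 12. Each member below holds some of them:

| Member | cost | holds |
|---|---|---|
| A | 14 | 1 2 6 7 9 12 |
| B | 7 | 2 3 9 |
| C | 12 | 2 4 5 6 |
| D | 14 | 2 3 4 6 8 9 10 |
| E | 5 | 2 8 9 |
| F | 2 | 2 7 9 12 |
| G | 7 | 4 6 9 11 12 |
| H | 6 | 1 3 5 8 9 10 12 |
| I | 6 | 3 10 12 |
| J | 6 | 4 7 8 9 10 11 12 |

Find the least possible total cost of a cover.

15

F, G, H together cover every certification (F ∪ G ∪ H = {1, 2, 3, 4, 5, 6, 7, 8, 9, 10, 11, 12}); total cost 2 + 7 + 6 = 15.
No covering selection has total cost below 15.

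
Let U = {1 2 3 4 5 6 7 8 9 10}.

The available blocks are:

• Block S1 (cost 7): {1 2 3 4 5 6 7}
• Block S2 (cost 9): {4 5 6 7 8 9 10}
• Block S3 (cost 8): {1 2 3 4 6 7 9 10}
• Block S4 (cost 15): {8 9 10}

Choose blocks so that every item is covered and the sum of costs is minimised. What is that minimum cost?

16

S1, S2 together cover every item (S1 ∪ S2 = {1, 2, 3, 4, 5, 6, 7, 8, 9, 10}); total cost 7 + 9 = 16.
No covering selection has total cost below 16.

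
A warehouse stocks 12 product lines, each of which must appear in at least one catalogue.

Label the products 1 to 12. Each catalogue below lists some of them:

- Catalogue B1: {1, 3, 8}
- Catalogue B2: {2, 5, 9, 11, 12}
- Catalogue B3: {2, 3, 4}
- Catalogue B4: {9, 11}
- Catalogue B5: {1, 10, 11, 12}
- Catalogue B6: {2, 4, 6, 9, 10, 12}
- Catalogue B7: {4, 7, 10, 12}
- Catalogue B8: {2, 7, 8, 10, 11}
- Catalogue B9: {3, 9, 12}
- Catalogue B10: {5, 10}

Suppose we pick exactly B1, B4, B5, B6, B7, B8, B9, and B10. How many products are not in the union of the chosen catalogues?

0

Union of B1, B4, B5, B6, B7, B8, B9, B10 = {1, 2, 3, 4, 5, 6, 7, 8, 9, 10, 11, 12} — that's every product, so 0 are uncovered.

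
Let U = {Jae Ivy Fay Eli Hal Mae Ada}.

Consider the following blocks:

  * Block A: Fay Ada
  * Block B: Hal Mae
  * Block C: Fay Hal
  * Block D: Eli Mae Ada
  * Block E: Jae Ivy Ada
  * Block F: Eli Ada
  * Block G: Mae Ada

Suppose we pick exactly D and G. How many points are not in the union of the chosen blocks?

4

Union of D, G = {Eli, Mae, Ada}.
Not covered: Jae, Ivy, Fay, Hal — 4 points.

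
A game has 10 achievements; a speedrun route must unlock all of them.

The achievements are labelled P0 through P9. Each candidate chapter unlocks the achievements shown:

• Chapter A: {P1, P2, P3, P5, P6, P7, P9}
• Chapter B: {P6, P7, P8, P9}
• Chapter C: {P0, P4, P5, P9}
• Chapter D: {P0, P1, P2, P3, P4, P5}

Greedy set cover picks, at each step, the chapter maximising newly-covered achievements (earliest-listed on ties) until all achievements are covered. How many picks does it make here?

3

Greedy: pick A (covers 7 new) → pick C (covers 2 new) → pick B (covers 1 new). Total picks: 3.
(The true minimum cover uses only 2 chapters, so greedy is not optimal here.)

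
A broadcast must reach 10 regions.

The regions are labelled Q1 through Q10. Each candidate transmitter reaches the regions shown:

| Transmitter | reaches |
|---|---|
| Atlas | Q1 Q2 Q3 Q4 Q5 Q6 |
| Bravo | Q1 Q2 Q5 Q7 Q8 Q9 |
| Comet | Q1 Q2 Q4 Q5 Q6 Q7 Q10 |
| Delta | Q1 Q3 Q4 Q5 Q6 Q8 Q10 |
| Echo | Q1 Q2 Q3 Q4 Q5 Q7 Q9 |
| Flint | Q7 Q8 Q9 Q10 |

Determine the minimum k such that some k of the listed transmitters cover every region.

2

Take {Delta, Echo}. Their union is {Q1, Q2, Q3, Q4, Q5, Q6, Q7, Q8, Q9, Q10}, which is all 10 regions.
No single transmitter has all 10 regions (the largest, Comet, has 7), so 2 is optimal.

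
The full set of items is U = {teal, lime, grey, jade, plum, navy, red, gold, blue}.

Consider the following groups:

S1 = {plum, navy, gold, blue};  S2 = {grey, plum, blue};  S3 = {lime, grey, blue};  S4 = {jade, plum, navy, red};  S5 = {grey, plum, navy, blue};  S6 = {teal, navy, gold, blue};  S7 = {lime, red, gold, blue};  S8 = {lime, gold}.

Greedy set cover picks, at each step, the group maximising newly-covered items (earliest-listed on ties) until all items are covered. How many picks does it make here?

4

Greedy: pick S1 (covers 4 new) → pick S3 (covers 2 new) → pick S4 (covers 2 new) → pick S6 (covers 1 new). Total picks: 4.
(The true minimum cover uses only 3 groups, so greedy is not optimal here.)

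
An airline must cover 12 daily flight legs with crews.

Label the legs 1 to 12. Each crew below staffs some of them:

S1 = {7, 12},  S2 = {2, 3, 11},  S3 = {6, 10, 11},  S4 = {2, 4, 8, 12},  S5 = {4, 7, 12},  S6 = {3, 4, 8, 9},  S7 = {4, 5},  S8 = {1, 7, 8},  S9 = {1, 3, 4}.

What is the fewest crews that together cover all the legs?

5

S3 and S4 and S6 and S7 and S8 together: S3 ∪ S4 ∪ S6 ∪ S7 ∪ S8 = {1, 2, 3, 4, 5, 6, 7, 8, 9, 10, 11, 12} — every leg is covered.
Only S7 contains 5, so S7 is forced; the remaining 10 legs need at least 4 more crews (each remaining crew adds at most 3) — so at least 5 crews are needed, and 5 is optimal.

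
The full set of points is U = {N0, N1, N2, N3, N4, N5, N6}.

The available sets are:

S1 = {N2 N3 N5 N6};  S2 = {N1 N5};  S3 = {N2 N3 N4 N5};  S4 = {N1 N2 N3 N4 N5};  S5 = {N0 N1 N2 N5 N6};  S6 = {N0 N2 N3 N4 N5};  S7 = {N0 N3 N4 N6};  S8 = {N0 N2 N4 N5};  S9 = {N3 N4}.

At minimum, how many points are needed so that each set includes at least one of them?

Take H = {N3, N5}. Each listed set contains at least one of these, so H is a hitting set of size 2.
The sets S5, S9 are pairwise disjoint, so any hitting set needs a separate point for each — at least 2. Hence 2 is optimal.

2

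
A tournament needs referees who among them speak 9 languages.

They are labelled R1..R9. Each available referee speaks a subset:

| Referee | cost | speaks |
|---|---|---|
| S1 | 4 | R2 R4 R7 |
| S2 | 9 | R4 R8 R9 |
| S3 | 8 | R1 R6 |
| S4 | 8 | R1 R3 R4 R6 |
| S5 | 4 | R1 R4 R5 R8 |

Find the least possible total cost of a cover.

S1, S2, S4, S5 together cover every language (S1 ∪ S2 ∪ S4 ∪ S5 = {R1, R2, R3, R4, R5, R6, R7, R8, R9}); total cost 4 + 9 + 8 + 4 = 25.
No covering selection has total cost below 25.

25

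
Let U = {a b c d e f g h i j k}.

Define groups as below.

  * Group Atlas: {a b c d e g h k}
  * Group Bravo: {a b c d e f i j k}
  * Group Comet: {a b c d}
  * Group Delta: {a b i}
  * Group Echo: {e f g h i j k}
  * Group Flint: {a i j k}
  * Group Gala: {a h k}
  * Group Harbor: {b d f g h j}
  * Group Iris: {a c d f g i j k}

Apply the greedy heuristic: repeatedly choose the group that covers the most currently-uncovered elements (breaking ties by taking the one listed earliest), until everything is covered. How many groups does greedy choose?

2

Greedy: pick Bravo (covers 9 new) → pick Atlas (covers 2 new). Total picks: 2.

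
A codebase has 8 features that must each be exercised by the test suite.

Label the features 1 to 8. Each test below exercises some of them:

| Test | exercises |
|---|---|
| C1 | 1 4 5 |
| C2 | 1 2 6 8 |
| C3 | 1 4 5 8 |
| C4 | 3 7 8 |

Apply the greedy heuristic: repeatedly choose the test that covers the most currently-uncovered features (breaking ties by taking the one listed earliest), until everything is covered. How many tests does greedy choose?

3

Greedy: pick C2 (covers 4 new) → pick C1 (covers 2 new) → pick C4 (covers 2 new). Total picks: 3.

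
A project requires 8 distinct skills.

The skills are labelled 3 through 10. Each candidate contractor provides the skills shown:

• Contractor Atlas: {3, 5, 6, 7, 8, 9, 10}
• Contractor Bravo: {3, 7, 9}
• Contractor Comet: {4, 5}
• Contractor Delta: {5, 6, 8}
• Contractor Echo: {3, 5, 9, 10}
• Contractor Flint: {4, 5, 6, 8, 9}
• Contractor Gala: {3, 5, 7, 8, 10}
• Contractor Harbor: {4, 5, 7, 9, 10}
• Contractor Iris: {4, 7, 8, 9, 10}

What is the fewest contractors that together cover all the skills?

Atlas and Iris together: Atlas ∪ Iris = {3, 4, 5, 6, 7, 8, 9, 10} — every skill is covered.
No single contractor has all 8 skills (the largest, Atlas, has 7), so 2 is optimal.

2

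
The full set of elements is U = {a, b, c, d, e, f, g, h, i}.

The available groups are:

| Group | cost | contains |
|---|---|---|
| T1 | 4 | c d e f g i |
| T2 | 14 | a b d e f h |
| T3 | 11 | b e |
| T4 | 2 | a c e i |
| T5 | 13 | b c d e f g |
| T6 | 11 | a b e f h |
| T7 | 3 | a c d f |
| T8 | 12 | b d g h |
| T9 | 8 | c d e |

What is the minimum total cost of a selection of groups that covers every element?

15

T1, T6 together cover every element (T1 ∪ T6 = {a, b, c, d, e, f, g, h, i}); total cost 4 + 11 = 15.
The greedy pick T4, T1, T6 costs 17; no covering selection beats 15.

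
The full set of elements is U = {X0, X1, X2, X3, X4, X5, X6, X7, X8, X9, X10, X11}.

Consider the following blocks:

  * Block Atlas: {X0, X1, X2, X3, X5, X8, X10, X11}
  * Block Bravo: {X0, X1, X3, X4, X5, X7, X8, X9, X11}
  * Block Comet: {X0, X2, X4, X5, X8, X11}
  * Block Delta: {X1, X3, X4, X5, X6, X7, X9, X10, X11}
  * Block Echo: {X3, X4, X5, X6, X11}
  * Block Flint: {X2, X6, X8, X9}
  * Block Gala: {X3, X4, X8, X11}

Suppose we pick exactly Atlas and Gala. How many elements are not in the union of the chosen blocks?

Union of Atlas, Gala = {X0, X1, X2, X3, X4, X5, X8, X10, X11}.
Not covered: X6, X7, X9 — 3 elements.

3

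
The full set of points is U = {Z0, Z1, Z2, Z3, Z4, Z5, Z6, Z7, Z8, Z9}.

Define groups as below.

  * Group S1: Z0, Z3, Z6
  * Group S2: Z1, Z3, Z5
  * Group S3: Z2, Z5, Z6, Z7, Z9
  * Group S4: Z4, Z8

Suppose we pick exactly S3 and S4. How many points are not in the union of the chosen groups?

3

Union of S3, S4 = {Z2, Z4, Z5, Z6, Z7, Z8, Z9}.
Not covered: Z0, Z1, Z3 — 3 points.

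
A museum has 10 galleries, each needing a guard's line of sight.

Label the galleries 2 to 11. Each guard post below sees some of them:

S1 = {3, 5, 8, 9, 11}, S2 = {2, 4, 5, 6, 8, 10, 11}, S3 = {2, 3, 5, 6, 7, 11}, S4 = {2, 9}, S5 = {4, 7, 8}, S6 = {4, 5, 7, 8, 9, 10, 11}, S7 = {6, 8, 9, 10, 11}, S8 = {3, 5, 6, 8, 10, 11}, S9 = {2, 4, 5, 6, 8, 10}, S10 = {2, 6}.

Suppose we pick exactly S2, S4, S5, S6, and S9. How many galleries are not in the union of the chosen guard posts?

1

Union of S2, S4, S5, S6, S9 = {2, 4, 5, 6, 7, 8, 9, 10, 11}.
Not covered: 3 — 1 gallery.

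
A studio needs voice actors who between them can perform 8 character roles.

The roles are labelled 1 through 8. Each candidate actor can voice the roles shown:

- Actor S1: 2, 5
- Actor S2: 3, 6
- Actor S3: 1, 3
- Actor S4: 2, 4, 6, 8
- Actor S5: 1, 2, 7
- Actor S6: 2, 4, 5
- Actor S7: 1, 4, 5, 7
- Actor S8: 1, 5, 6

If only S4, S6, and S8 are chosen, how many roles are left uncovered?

Union of S4, S6, S8 = {1, 2, 4, 5, 6, 8}.
Not covered: 3, 7 — 2 roles.

2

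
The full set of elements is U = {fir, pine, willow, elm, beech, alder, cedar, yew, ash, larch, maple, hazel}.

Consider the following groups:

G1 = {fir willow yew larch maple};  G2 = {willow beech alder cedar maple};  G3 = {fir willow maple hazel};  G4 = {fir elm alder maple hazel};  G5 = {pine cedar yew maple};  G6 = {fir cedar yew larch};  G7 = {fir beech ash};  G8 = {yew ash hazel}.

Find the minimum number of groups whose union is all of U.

4

G1, G4, G5, and G7 cover everything between them: the union {fir, pine, willow, elm, beech, alder, cedar, yew, ash, larch, maple, hazel} is all of U.
Only G4 contains elm, so G4 is forced; the remaining 7 elements need at least 3 more groups (each remaining group adds at most 3) — so at least 4 groups are needed, and 4 is optimal.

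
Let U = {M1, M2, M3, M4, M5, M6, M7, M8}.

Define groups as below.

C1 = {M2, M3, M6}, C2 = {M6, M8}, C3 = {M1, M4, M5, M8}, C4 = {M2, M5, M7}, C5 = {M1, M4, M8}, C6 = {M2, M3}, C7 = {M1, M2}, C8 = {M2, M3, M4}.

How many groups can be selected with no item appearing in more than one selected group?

2

C1, C3 are pairwise disjoint (C1={M2,M3,M6}; C3={M1,M4,M5,M8}).
Every remaining group overlaps one of these, and no 3 of the listed groups are pairwise disjoint, so 2 is the maximum.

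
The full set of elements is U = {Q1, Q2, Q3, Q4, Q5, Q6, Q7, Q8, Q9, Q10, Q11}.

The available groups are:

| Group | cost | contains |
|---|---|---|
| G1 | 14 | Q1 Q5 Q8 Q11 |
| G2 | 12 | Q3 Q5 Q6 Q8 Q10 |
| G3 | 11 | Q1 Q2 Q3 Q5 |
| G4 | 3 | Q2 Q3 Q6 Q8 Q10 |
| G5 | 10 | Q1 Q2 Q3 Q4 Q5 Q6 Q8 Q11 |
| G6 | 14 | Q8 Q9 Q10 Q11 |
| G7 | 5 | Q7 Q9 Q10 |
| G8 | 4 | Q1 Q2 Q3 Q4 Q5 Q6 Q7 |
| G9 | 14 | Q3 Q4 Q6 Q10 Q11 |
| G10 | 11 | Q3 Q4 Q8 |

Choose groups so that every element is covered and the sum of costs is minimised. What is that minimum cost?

15

G5, G7 together cover every element (G5 ∪ G7 = {Q1, Q2, Q3, Q4, Q5, Q6, Q7, Q8, Q9, Q10, Q11}); total cost 10 + 5 = 15.
The greedy pick G8, G4, G7, G5 costs 22; no covering selection beats 15.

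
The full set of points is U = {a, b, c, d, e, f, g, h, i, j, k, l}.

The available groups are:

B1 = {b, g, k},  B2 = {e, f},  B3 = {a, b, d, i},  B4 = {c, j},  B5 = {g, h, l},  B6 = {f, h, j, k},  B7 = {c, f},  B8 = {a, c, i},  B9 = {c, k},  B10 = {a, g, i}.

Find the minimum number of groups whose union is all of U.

5

B2, B3, B5, B6, and B9 cover everything between them: the union {a, b, c, d, e, f, g, h, i, j, k, l} is all of U.
No 4 of the 10 groups cover everything (all 210 combinations miss at least one point), so 5 is optimal.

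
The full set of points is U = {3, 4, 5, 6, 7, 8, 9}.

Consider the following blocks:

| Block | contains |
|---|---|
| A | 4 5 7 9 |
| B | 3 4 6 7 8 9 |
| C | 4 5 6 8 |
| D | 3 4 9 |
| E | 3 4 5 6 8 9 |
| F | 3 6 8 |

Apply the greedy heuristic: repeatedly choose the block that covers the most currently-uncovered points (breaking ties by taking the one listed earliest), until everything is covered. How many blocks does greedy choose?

2

Greedy: pick B (covers 6 new) → pick A (covers 1 new). Total picks: 2.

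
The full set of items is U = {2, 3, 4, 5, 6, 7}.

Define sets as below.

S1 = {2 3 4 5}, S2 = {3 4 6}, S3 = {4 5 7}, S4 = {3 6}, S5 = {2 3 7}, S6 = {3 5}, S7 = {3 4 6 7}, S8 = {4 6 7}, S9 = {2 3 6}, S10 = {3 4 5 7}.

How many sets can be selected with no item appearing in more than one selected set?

2

S6, S8 are pairwise disjoint (S6={3,5}; S8={4,6,7}).
Every remaining set overlaps one of these, and no 3 of the listed sets are pairwise disjoint, so 2 is the maximum.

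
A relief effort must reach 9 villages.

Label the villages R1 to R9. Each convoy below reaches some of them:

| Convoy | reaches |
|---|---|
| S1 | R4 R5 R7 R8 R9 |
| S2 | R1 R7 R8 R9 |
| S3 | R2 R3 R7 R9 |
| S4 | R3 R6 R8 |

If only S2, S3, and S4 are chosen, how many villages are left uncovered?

Union of S2, S3, S4 = {R1, R2, R3, R6, R7, R8, R9}.
Not covered: R4, R5 — 2 villages.

2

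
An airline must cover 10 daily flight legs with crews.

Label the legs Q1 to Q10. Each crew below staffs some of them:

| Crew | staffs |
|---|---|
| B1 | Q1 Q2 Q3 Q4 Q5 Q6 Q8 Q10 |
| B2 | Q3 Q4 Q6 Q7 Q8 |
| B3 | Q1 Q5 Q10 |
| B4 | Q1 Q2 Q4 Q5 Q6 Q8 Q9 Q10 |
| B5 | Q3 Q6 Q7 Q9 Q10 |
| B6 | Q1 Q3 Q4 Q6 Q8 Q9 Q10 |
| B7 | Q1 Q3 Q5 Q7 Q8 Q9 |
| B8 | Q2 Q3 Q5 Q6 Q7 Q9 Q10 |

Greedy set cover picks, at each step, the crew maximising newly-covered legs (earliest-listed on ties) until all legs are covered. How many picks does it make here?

Greedy: pick B1 (covers 8 new) → pick B5 (covers 2 new). Total picks: 2.

2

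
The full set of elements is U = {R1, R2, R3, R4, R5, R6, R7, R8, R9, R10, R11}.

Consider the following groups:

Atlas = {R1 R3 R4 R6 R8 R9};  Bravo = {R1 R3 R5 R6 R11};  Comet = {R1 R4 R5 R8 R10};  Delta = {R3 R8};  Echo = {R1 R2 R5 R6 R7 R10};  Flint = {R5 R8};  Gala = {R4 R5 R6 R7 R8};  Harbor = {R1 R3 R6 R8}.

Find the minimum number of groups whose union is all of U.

Take {Atlas, Bravo, Echo}. Their union is {R1, R2, R3, R4, R5, R6, R7, R8, R9, R10, R11}, which is all 11 elements.
Only Echo contains R2, so Echo is forced; the remaining 5 elements need at least 2 more groups (each remaining group adds at most 4) — so at least 3 groups are needed, and 3 is optimal.

3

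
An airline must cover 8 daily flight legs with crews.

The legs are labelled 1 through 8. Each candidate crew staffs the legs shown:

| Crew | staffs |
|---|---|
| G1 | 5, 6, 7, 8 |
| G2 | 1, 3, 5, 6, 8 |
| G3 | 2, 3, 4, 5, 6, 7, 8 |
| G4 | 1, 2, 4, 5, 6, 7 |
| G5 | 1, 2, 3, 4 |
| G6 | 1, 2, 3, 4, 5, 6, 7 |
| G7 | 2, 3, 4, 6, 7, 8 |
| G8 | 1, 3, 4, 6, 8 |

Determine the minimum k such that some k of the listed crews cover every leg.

2

Take {G3, G8}. Their union is {1, 2, 3, 4, 5, 6, 7, 8}, which is all 8 legs.
No single crew has all 8 legs (the largest, G3, has 7), so 2 is optimal.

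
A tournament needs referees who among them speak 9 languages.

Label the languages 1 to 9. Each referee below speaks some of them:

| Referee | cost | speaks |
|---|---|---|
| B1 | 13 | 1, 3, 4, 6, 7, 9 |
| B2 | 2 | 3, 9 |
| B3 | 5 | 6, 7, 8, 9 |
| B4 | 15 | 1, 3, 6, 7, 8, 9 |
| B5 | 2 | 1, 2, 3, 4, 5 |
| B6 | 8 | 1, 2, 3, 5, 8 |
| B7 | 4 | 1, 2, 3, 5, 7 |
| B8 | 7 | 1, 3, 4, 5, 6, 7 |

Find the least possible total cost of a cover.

B3, B5 together cover every language (B3 ∪ B5 = {1, 2, 3, 4, 5, 6, 7, 8, 9}); total cost 5 + 2 = 7.
No covering selection has total cost below 7.

7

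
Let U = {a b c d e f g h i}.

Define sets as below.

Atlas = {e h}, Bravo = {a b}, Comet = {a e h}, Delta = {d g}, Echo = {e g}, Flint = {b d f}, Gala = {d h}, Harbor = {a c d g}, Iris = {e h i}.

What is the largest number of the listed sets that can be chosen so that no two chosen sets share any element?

3

Bravo, Delta, Iris are pairwise disjoint (Bravo={a,b}; Delta={d,g}; Iris={e,h,i}).
Every remaining set overlaps one of these, and no 4 of the listed sets are pairwise disjoint, so 3 is the maximum.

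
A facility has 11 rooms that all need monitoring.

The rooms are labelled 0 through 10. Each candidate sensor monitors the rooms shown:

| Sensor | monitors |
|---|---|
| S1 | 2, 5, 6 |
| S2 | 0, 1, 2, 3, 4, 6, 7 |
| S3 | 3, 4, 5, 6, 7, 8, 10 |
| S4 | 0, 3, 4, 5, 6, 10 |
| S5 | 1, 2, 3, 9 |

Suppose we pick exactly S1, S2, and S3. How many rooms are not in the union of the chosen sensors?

1

Union of S1, S2, S3 = {0, 1, 2, 3, 4, 5, 6, 7, 8, 10}.
Not covered: 9 — 1 room.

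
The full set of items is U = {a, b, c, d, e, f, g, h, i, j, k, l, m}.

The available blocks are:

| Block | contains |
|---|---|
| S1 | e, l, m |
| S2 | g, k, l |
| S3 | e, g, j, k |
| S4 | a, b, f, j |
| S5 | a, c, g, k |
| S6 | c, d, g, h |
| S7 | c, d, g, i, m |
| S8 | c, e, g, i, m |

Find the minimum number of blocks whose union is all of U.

S2, S4, S6, and S8 cover everything between them: the union {a, b, c, d, e, f, g, h, i, j, k, l, m} is all of U.
Only S6 contains h, so S6 is forced; the remaining 9 items need at least 3 more blocks (each remaining block adds at most 4) — so at least 4 blocks are needed, and 4 is optimal.

4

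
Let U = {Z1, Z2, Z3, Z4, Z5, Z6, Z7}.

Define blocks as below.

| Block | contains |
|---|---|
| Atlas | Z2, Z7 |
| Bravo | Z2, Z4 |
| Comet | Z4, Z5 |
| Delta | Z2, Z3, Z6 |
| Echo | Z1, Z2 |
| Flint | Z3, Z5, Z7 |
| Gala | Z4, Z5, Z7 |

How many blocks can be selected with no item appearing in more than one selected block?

2

Delta, Gala are pairwise disjoint (Delta={Z2,Z3,Z6}; Gala={Z4,Z5,Z7}).
Every remaining block overlaps one of these, and no 3 of the listed blocks are pairwise disjoint, so 2 is the maximum.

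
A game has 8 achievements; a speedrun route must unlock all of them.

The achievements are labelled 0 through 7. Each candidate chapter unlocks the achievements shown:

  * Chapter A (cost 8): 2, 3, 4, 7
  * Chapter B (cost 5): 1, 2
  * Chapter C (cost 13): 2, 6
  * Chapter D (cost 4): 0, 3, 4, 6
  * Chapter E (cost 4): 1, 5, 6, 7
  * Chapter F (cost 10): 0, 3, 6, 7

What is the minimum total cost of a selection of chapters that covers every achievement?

B, D, E together cover every achievement (B ∪ D ∪ E = {0, 1, 2, 3, 4, 5, 6, 7}); total cost 5 + 4 + 4 = 13.
No covering selection has total cost below 13.

13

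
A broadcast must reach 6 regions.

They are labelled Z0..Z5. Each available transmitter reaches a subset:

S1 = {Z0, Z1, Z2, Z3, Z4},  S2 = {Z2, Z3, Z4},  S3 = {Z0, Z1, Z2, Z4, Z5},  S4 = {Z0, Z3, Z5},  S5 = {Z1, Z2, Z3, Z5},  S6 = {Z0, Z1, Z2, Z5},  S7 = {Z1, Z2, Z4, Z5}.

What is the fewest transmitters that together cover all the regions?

2

S3 and S4 together: S3 ∪ S4 = {Z0, Z1, Z2, Z3, Z4, Z5} — every region is covered.
No single transmitter has all 6 regions (the largest, S1, has 5), so 2 is optimal.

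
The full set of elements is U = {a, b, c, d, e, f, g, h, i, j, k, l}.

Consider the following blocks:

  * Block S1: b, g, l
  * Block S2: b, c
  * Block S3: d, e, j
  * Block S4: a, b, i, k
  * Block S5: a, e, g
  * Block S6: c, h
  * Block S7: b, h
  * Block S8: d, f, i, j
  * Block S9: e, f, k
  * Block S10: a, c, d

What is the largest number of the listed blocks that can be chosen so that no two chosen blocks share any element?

3

S1, S6, S9 are pairwise disjoint (S1={b,g,l}; S6={c,h}; S9={e,f,k}).
Every remaining block overlaps one of these, and no 4 of the listed blocks are pairwise disjoint, so 3 is the maximum.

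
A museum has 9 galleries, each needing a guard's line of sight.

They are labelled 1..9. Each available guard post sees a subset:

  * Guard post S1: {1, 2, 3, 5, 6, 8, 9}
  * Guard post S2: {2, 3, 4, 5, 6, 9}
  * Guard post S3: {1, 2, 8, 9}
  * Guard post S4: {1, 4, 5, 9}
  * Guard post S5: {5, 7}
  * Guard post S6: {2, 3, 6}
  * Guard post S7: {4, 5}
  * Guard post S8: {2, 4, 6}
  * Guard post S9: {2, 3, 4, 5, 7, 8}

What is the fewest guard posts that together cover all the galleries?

2

Take {S1, S9}. Their union is {1, 2, 3, 4, 5, 6, 7, 8, 9}, which is all 9 galleries.
No single guard post has all 9 galleries (the largest, S1, has 7), so 2 is optimal.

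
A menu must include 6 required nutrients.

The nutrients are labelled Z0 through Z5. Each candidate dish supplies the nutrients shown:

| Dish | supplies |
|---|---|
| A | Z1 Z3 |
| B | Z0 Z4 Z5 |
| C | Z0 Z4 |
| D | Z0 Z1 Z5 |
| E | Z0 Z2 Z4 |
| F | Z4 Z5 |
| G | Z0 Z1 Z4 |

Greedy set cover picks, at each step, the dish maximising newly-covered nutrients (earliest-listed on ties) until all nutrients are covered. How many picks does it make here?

Greedy: pick B (covers 3 new) → pick A (covers 2 new) → pick E (covers 1 new). Total picks: 3.

3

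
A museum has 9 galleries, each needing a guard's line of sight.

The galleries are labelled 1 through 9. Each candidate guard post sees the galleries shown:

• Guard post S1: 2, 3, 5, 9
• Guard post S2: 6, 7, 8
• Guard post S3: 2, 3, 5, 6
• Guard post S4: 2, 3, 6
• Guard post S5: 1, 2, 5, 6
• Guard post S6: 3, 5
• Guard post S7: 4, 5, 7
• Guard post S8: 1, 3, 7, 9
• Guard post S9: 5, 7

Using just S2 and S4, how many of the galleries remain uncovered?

Union of S2, S4 = {2, 3, 6, 7, 8}.
Not covered: 1, 4, 5, 9 — 4 galleries.

4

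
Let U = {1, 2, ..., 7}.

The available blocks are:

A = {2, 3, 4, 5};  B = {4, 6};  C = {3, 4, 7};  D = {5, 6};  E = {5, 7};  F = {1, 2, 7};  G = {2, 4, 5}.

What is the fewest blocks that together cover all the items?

Take {A, D, F}. Their union is {1, 2, 3, 4, 5, 6, 7}, which is all 7 items.
Only F contains 1, so F is forced; the remaining 4 items need at least 2 more blocks (each remaining block adds at most 3) — so at least 3 blocks are needed, and 3 is optimal.

3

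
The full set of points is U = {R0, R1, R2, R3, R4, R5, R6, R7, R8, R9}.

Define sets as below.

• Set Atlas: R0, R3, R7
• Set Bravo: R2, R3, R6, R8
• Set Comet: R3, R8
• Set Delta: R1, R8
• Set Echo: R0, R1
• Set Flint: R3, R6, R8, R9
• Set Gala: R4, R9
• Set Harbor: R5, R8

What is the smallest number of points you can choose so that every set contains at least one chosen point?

H = {R0, R4, R8} meets every set (each contains at least one member of H), and |H| = 3.
The sets Echo, Gala, Harbor are pairwise disjoint, so any hitting set needs a separate point for each — at least 3. Hence 3 is optimal.

3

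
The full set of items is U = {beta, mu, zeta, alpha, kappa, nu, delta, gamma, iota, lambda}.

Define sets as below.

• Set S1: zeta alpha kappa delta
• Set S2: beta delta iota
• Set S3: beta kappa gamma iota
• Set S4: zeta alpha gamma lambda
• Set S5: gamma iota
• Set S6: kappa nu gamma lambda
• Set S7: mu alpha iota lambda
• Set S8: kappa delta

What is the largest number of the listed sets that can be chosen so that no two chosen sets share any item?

2

S1, S5 are pairwise disjoint (S1={zeta,alpha,kappa,delta}; S5={gamma,iota}).
Every remaining set overlaps one of these, and no 3 of the listed sets are pairwise disjoint, so 2 is the maximum.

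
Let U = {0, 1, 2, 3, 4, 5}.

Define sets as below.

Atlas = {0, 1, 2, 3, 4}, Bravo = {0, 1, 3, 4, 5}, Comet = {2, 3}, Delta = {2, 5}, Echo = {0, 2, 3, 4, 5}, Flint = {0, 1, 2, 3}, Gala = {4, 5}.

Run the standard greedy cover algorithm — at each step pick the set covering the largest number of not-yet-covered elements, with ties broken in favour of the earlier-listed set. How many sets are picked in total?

2

Greedy: pick Atlas (covers 5 new) → pick Bravo (covers 1 new). Total picks: 2.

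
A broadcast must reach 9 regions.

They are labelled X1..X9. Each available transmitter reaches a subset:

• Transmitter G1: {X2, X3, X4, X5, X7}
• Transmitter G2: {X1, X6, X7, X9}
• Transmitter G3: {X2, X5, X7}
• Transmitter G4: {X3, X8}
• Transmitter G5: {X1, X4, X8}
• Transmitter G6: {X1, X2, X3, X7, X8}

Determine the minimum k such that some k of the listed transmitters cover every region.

G1 and G2 and G5 together: G1 ∪ G2 ∪ G5 = {X1, X2, X3, X4, X5, X6, X7, X8, X9} — every region is covered.
Only G2 contains X6, so G2 is forced; the remaining 5 regions need at least 2 more transmitters (each remaining transmitter adds at most 4) — so at least 3 transmitters are needed, and 3 is optimal.

3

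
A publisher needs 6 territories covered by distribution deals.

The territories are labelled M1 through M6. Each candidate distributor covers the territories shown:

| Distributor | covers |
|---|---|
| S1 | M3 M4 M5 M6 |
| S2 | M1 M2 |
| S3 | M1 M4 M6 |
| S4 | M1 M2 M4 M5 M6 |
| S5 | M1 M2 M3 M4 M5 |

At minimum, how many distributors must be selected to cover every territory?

Take {S1, S4}. Their union is {M1, M2, M3, M4, M5, M6}, which is all 6 territories.
No single distributor has all 6 territories (the largest, S4, has 5), so 2 is optimal.

2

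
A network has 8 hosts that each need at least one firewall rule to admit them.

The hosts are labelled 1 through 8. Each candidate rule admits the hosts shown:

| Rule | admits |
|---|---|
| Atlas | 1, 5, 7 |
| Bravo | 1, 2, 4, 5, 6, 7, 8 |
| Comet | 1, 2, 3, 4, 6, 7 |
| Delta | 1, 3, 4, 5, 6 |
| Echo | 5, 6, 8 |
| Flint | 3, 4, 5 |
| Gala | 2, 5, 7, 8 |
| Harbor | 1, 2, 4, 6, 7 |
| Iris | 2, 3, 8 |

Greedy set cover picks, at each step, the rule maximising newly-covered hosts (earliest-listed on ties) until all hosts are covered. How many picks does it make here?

2

Greedy: pick Bravo (covers 7 new) → pick Comet (covers 1 new). Total picks: 2.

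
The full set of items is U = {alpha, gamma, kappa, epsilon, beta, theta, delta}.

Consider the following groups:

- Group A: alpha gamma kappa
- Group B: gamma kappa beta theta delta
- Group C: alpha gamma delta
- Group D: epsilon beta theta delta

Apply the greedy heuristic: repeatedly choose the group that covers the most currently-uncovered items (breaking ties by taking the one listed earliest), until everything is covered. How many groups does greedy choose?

Greedy: pick B (covers 5 new) → pick A (covers 1 new) → pick D (covers 1 new). Total picks: 3.
(The true minimum cover uses only 2 groups, so greedy is not optimal here.)

3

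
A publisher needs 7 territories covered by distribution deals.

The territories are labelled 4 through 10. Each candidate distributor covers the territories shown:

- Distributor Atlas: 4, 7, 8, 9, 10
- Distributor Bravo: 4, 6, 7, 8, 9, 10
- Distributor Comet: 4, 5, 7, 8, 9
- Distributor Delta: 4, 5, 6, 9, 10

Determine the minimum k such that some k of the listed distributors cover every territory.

2

Take {Bravo, Comet}. Their union is {4, 5, 6, 7, 8, 9, 10}, which is all 7 territories.
No single distributor has all 7 territories (the largest, Bravo, has 6), so 2 is optimal.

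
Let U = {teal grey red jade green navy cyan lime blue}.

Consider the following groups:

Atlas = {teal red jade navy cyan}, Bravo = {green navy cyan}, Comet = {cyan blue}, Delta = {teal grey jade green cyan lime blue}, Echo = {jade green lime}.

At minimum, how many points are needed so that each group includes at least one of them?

Take H = {green, cyan}. Each listed group contains at least one of these, so H is a hitting set of size 2.
The groups Comet, Echo are pairwise disjoint, so any hitting set needs a separate point for each — at least 2. Hence 2 is optimal.

2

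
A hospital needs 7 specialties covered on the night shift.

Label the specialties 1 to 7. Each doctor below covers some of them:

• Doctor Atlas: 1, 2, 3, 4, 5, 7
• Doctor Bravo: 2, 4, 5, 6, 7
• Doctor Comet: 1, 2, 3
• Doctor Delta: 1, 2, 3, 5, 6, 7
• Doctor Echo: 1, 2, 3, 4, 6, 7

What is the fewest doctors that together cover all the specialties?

2

Take {Bravo, Delta}. Their union is {1, 2, 3, 4, 5, 6, 7}, which is all 7 specialties.
No single doctor has all 7 specialties (the largest, Atlas, has 6), so 2 is optimal.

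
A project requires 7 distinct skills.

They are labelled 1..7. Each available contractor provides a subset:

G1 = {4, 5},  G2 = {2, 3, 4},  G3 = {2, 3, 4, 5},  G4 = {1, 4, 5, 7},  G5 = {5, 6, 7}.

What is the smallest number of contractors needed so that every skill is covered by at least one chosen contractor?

3

G2 and G4 and G5 together: G2 ∪ G4 ∪ G5 = {1, 2, 3, 4, 5, 6, 7} — every skill is covered.
Only G4 contains 1, so G4 is forced; the remaining 3 skills need at least 2 more contractors (each remaining contractor adds at most 2) — so at least 3 contractors are needed, and 3 is optimal.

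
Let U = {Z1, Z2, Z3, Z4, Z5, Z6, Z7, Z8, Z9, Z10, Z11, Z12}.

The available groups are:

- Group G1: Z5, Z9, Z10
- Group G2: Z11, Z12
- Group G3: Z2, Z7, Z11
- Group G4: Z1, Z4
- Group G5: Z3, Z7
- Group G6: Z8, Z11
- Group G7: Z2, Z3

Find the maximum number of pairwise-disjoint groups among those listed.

G1, G4, G5, G6 are pairwise disjoint (G1={Z5,Z9,Z10}; G4={Z1,Z4}; G5={Z3,Z7}; G6={Z8,Z11}).
Every remaining group overlaps one of these, and no 5 of the listed groups are pairwise disjoint, so 4 is the maximum.

4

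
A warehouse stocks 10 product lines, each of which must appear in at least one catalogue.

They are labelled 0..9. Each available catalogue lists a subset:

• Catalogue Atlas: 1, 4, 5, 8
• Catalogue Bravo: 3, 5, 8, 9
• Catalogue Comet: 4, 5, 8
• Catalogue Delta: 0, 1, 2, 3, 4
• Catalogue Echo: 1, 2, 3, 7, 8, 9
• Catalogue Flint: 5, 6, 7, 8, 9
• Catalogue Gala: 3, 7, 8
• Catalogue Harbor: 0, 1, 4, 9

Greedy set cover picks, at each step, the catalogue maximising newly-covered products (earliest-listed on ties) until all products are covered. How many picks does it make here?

Greedy: pick Echo (covers 6 new) → pick Atlas (covers 2 new) → pick Delta (covers 1 new) → pick Flint (covers 1 new). Total picks: 4.
(The true minimum cover uses only 2 catalogues, so greedy is not optimal here.)

4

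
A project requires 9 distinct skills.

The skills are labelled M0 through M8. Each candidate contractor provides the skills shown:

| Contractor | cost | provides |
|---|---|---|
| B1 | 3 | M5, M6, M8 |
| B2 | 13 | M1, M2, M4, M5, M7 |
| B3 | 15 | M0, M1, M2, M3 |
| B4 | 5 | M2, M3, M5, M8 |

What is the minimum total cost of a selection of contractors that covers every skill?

31

B1, B2, B3 together cover every skill (B1 ∪ B2 ∪ B3 = {M0, M1, M2, M3, M4, M5, M6, M7, M8}); total cost 3 + 13 + 15 = 31.
The greedy pick B1, B4, B2, B3 costs 36; no covering selection beats 31.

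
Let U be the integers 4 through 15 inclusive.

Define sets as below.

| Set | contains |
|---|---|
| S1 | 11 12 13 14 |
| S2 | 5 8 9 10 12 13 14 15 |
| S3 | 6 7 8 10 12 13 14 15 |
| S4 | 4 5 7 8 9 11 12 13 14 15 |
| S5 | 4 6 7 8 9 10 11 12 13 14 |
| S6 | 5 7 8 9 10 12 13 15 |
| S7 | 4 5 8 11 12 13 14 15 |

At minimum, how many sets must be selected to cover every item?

2

S5 and S6 cover everything between them: the union {4, 5, 6, 7, 8, 9, 10, 11, 12, 13, 14, 15} is all of U.
No single set has all 12 items (the largest, S4, has 10), so 2 is optimal.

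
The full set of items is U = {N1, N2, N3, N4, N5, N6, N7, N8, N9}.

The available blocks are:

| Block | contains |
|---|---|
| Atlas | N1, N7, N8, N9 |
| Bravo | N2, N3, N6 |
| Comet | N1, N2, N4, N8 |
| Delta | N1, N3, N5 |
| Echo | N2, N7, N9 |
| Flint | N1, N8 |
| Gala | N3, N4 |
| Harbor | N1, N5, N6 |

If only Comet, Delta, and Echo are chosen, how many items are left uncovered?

Union of Comet, Delta, Echo = {N1, N2, N3, N4, N5, N7, N8, N9}.
Not covered: N6 — 1 item.

1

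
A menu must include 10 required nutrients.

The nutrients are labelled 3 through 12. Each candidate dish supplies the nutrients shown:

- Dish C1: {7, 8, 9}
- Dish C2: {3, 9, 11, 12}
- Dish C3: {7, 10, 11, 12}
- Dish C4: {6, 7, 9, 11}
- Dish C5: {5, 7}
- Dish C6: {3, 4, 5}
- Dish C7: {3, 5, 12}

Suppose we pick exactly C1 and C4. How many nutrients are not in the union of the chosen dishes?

5

Union of C1, C4 = {6, 7, 8, 9, 11}.
Not covered: 3, 4, 5, 10, 12 — 5 nutrients.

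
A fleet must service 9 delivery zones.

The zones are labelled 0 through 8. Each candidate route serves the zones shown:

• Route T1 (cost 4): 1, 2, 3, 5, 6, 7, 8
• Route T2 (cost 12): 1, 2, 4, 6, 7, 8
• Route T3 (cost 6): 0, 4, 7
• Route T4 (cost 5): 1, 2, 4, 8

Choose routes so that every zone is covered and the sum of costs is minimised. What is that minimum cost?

T1, T3 together cover every zone (T1 ∪ T3 = {0, 1, 2, 3, 4, 5, 6, 7, 8}); total cost 4 + 6 = 10.
No covering selection has total cost below 10.

10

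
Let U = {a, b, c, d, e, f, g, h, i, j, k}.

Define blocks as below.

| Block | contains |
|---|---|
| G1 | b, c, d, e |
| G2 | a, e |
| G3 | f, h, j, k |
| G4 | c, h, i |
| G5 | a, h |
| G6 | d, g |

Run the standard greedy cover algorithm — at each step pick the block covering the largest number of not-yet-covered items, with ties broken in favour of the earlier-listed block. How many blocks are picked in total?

5

Greedy: pick G1 (covers 4 new) → pick G3 (covers 4 new) → pick G2 (covers 1 new) → pick G4 (covers 1 new) → pick G6 (covers 1 new). Total picks: 5.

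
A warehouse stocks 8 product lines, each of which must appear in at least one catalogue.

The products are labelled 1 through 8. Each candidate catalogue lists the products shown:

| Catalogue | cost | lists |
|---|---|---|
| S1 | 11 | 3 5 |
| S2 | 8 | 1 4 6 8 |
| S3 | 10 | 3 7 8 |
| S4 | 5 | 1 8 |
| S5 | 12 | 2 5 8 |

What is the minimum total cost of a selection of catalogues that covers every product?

S2, S3, S5 together cover every product (S2 ∪ S3 ∪ S5 = {1, 2, 3, 4, 5, 6, 7, 8}); total cost 8 + 10 + 12 = 30.
No covering selection has total cost below 30.

30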